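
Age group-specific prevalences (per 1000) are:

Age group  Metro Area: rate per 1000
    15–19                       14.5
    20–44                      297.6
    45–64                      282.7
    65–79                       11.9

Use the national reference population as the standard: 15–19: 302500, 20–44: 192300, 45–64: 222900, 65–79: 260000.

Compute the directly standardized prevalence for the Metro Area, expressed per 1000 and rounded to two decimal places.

Standard total = 977700; weights = 0.3094, 0.1967, 0.2280, 0.2659.
Standardized rate: 0.3094×14.5 + 0.1967×297.6 + 0.2280×282.7 + 0.2659×11.9 = 130.6357 per 1000.

130.64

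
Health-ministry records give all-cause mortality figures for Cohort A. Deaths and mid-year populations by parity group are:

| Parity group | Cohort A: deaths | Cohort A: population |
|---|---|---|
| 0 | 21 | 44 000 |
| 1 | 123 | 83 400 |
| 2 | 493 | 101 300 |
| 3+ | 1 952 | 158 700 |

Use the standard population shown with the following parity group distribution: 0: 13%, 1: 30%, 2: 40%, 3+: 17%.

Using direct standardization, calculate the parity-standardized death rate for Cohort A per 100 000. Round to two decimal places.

Parity-specific rates per 100 000 for Cohort A: 47.73, 147.48, 486.67, 1229.99.
Standard weights: 0.13, 0.30, 0.40, 0.17.
Standardized rate: 0.1300×47.73 + 0.3000×147.48 + 0.4000×486.67 + 0.1700×1229.99 = 454.2174 per 100 000.

454.22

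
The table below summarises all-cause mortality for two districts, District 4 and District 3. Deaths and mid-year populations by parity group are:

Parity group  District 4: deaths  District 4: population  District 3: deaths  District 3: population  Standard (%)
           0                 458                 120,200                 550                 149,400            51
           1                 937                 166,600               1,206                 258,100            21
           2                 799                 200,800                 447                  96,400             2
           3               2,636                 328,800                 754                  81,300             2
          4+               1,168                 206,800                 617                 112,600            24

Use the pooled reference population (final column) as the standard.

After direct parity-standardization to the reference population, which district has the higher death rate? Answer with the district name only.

Parity-specific rates per 1,000 for District 4: 3.810, 5.624, 3.979, 8.017, 5.648.
For District 3: 3.681, 4.673, 4.637, 9.274, 5.480.
Standard weights: 0.51, 0.21, 0.02, 0.02, 0.24.
District 4: 0.5100×3.810 + 0.2100×5.624 + 0.0200×3.979 + 0.0200×8.017 + 0.2400×5.648 = 4.7198 per 1,000.
District 3: 0.5100×3.681 + 0.2100×4.673 + 0.0200×4.637 + 0.0200×9.274 + 0.2400×5.480 = 4.4521 per 1,000.

District 4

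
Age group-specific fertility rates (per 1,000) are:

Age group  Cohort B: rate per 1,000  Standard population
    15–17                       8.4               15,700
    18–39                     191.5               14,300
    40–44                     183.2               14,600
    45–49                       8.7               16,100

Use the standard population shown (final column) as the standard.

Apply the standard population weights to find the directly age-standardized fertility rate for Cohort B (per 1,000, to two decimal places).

93.66

Standard total = 60,700; weights = 0.2586, 0.2356, 0.2405, 0.2652.
Standardized rate: 0.2586×8.4 + 0.2356×191.5 + 0.2405×183.2 + 0.2652×8.7 = 93.6593 per 1,000.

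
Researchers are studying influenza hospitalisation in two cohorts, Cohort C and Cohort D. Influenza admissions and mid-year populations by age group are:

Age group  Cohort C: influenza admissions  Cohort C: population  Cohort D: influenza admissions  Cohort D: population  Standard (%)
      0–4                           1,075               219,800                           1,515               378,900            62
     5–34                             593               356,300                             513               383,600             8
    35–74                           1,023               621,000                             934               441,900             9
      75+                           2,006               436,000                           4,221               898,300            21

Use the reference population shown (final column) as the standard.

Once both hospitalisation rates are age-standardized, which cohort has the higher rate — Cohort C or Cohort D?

Age-specific rates per 100,000 for Cohort C: 489.08, 166.43, 164.73, 460.09.
For Cohort D: 399.84, 133.73, 211.36, 469.89.
Standard weights: 0.62, 0.08, 0.09, 0.21.
Cohort C: 0.6200×489.08 + 0.0800×166.43 + 0.0900×164.73 + 0.2100×460.09 = 427.9902 per 100,000.
Cohort D: 0.6200×399.84 + 0.0800×133.73 + 0.0900×211.36 + 0.2100×469.89 = 376.2993 per 100,000.
The crude rates (287.61 vs 341.61) would put Cohort D higher, but that reflects its age composition; once standardized to a common age structure, Cohort C has the higher underlying rate.

Cohort C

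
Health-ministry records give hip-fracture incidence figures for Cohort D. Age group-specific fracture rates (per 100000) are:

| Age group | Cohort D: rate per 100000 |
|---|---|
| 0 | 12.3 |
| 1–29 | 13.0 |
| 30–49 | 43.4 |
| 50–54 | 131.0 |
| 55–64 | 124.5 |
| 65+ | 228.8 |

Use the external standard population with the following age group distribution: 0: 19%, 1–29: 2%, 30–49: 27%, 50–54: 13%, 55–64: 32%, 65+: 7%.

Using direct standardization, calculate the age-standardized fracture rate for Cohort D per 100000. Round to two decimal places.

Standard weights: 0.19, 0.02, 0.27, 0.13, 0.32, 0.07.
Standardized rate: 0.1900×12.3 + 0.0200×13.0 + 0.2700×43.4 + 0.1300×131.0 + 0.3200×124.5 + 0.0700×228.8 = 87.2010 per 100000.

87.20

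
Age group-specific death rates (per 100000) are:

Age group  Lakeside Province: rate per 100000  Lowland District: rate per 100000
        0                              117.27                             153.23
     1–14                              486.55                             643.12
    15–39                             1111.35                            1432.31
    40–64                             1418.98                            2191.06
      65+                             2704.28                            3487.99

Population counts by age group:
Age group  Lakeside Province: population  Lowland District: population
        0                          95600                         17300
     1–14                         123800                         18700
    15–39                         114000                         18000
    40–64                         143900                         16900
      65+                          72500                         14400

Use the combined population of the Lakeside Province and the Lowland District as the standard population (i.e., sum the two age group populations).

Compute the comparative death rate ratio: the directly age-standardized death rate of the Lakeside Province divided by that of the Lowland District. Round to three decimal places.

Combined standard total = 635100; weights = 0.1778, 0.2244, 0.2078, 0.2532, 0.1368.
The Lakeside Province: 0.1778×117.27 + 0.2244×486.55 + 0.2078×1111.35 + 0.2532×1418.98 + 0.1368×2704.28 = 1090.2933 per 100000.
The Lowland District: 0.1778×153.23 + 0.2244×643.12 + 0.2078×1432.31 + 0.2532×2191.06 + 0.1368×3487.99 = 1501.2407 per 100000.
Ratio = 1090.2933 ÷ 1501.2407 = 0.72626.

0.726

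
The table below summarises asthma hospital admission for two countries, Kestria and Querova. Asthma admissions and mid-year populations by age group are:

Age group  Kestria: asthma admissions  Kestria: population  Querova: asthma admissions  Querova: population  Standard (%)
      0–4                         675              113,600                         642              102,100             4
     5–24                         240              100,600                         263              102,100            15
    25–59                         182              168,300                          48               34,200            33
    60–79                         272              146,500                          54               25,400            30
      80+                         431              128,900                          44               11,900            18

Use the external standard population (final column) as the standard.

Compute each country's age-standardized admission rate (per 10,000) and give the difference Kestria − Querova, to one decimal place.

-2.9

Age-specific rates per 10,000 for Kestria: 59.42, 23.86, 10.81, 18.57, 33.44.
For Querova: 62.88, 25.76, 14.04, 21.26, 36.97.
Standard weights: 0.04, 0.15, 0.33, 0.30, 0.18.
Kestria: 0.0400×59.42 + 0.1500×23.86 + 0.3300×10.81 + 0.3000×18.57 + 0.1800×33.44 = 21.1125 per 10,000.
Querova: 0.0400×62.88 + 0.1500×25.76 + 0.3300×14.04 + 0.3000×21.26 + 0.1800×36.97 = 24.0440 per 10,000.
Difference = 21.1125 − 24.0440 = -2.9315.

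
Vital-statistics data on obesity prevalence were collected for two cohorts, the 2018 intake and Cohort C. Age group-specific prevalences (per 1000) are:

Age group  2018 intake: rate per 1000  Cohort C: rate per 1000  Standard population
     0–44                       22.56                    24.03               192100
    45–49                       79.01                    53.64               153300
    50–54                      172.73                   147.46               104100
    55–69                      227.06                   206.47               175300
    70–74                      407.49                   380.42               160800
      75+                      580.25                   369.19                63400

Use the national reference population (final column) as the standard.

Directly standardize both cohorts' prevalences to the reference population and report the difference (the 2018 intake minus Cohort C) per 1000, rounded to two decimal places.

32.49

Standard total = 849000; weights = 0.2263, 0.1806, 0.1226, 0.2065, 0.1894, 0.0747.
The 2018 intake: 0.2263×22.56 + 0.1806×79.01 + 0.1226×172.73 + 0.2065×227.06 + 0.1894×407.49 + 0.0747×580.25 = 207.9424 per 1000.
Cohort C: 0.2263×24.03 + 0.1806×53.64 + 0.1226×147.46 + 0.2065×206.47 + 0.1894×380.42 + 0.0747×369.19 = 175.4560 per 1000.
Difference = 207.9424 − 175.4560 = 32.4864.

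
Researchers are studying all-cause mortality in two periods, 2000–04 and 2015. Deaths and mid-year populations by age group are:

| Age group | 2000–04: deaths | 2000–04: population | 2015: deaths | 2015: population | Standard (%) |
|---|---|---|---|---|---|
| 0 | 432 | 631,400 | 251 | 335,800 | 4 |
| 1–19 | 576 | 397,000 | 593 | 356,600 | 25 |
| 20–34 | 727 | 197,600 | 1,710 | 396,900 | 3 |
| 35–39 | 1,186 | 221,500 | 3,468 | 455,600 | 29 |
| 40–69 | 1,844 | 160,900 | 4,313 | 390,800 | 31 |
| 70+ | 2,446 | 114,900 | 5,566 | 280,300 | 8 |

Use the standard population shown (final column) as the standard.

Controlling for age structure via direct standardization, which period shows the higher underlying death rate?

2015

Age-specific rates per 1,000 for 2000–04: 0.684, 1.451, 3.679, 5.354, 11.461, 21.288.
For 2015: 0.747, 1.663, 4.308, 7.612, 11.036, 19.857.
Standard weights: 0.04, 0.25, 0.03, 0.29, 0.31, 0.08.
2000–04: 0.0400×0.684 + 0.2500×1.451 + 0.0300×3.679 + 0.2900×5.354 + 0.3100×11.461 + 0.0800×21.288 = 7.3091 per 1,000.
2015: 0.0400×0.747 + 0.2500×1.663 + 0.0300×4.308 + 0.2900×7.612 + 0.3100×11.036 + 0.0800×19.857 = 7.7922 per 1,000.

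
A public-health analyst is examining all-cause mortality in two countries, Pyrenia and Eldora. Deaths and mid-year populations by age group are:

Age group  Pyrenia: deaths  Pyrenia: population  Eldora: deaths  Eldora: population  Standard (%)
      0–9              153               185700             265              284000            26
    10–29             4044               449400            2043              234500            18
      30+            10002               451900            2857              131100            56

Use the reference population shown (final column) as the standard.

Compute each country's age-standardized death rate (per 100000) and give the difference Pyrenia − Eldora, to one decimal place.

21.4

Age-specific rates per 100000 for Pyrenia: 82.39, 899.87, 2213.32.
For Eldora: 93.31, 871.22, 2179.25.
Standard weights: 0.26, 0.18, 0.56.
Pyrenia: 0.2600×82.39 + 0.1800×899.87 + 0.5600×2213.32 = 1422.8577 per 100000.
Eldora: 0.2600×93.31 + 0.1800×871.22 + 0.5600×2179.25 = 1401.4607 per 100000.
Difference = 1422.8577 − 1401.4607 = 21.3970.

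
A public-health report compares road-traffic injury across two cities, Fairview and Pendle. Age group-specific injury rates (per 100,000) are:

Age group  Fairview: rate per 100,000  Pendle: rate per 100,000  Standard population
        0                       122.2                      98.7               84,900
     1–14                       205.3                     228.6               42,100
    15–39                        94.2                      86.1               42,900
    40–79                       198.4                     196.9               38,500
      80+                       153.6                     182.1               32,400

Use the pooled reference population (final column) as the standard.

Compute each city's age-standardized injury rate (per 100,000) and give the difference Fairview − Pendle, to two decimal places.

2.06

Standard total = 240,800; weights = 0.3526, 0.1748, 0.1782, 0.1599, 0.1346.
Fairview: 0.3526×122.2 + 0.1748×205.3 + 0.1782×94.2 + 0.1599×198.4 + 0.1346×153.6 = 148.1484 per 100,000.
Pendle: 0.3526×98.7 + 0.1748×228.6 + 0.1782×86.1 + 0.1599×196.9 + 0.1346×182.1 = 146.0883 per 100,000.
Difference = 148.1484 − 146.0883 = 2.0600.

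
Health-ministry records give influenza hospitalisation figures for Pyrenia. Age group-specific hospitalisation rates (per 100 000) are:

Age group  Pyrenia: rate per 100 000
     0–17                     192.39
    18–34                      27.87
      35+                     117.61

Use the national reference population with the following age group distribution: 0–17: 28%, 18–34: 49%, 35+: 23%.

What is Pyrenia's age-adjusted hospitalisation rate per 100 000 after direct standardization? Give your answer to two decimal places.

94.58

Standard weights: 0.28, 0.49, 0.23.
Standardized rate: 0.2800×192.39 + 0.4900×27.87 + 0.2300×117.61 = 94.5758 per 100 000.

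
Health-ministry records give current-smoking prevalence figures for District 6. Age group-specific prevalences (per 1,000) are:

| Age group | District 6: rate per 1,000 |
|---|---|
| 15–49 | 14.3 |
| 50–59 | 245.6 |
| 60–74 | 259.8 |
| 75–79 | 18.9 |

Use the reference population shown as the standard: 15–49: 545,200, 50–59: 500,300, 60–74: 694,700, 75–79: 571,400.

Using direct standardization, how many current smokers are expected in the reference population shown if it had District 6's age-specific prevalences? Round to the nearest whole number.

Expected current smokers = Σ (standard pop × age-specific rate ÷ 1,000)
= 545,200×14.3/1,000 + 500,300×245.6/1,000 + 694,700×259.8/1,000 + 571,400×18.9/1,000
= 7796.36 + 122873.68 + 180483.06 + 10799.46 = 321952.56.

321953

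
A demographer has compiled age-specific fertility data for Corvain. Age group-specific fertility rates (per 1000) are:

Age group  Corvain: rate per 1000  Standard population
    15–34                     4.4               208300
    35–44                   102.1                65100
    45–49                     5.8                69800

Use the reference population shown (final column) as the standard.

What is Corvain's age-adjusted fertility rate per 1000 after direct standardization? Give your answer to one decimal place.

23.2

Standard total = 343200; weights = 0.6069, 0.1897, 0.2034.
Standardized rate: 0.6069×4.4 + 0.1897×102.1 + 0.2034×5.8 = 23.2170 per 1000.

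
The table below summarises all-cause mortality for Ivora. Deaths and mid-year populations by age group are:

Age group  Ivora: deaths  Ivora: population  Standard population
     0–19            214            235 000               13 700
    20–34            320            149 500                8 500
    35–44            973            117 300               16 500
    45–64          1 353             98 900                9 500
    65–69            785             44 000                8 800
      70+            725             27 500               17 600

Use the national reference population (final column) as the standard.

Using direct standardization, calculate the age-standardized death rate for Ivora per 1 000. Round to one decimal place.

Age-specific rates per 1 000 for Ivora: 0.911, 2.140, 8.295, 13.680, 17.841, 26.364.
Standard total = 74 600; weights = 0.1836, 0.1139, 0.2212, 0.1273, 0.1180, 0.2359.
Standardized rate: 0.1836×0.911 + 0.1139×2.140 + 0.2212×8.295 + 0.1273×13.680 + 0.1180×17.841 + 0.2359×26.364 = 12.3124 per 1 000.

12.3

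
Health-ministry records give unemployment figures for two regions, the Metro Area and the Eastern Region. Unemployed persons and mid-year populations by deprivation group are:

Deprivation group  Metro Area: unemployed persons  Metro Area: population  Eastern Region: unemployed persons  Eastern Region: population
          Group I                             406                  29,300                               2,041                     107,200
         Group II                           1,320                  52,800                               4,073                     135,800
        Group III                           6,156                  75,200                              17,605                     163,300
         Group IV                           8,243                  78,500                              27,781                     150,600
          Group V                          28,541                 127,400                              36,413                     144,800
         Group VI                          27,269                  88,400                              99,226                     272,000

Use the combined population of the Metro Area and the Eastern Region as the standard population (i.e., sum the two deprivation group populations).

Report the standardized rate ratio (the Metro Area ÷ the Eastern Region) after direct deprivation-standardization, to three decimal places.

0.805

Deprivation-specific rates per 1,000 for the Metro Area: 13.857, 25.000, 81.862, 105.006, 224.027, 308.473.
For the Eastern Region: 19.039, 29.993, 107.808, 184.469, 251.471, 364.801.
Combined standard total = 1,425,300; weights = 0.0958, 0.1323, 0.1673, 0.1607, 0.1910, 0.2529.
The Metro Area: 0.0958×13.857 + 0.1323×25.000 + 0.1673×81.862 + 0.1607×105.006 + 0.1910×224.027 + 0.2529×308.473 = 155.9960 per 1,000.
The Eastern Region: 0.0958×19.039 + 0.1323×29.993 + 0.1673×107.808 + 0.1607×184.469 + 0.1910×251.471 + 0.2529×364.801 = 193.7517 per 1,000.
Ratio = 155.9960 ÷ 193.7517 = 0.80513.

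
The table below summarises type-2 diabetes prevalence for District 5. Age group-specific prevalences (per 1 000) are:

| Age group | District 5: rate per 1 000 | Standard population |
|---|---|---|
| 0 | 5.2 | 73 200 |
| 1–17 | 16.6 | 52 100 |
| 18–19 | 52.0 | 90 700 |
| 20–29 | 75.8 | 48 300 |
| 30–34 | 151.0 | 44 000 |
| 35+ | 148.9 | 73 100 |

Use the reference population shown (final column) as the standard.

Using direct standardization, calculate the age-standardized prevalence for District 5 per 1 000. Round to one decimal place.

Standard total = 381 400; weights = 0.1919, 0.1366, 0.2378, 0.1266, 0.1154, 0.1917.
Standardized rate: 0.1919×5.2 + 0.1366×16.6 + 0.2378×52.0 + 0.1266×75.8 + 0.1154×151.0 + 0.1917×148.9 = 71.1894 per 1 000.

71.2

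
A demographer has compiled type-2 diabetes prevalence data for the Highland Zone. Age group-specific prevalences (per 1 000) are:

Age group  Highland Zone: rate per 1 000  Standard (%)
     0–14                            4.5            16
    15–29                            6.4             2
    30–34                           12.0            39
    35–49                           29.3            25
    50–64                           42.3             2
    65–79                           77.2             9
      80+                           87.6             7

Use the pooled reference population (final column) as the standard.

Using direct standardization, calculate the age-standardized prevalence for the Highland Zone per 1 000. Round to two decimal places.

Standard weights: 0.16, 0.02, 0.39, 0.25, 0.02, 0.09, 0.07.
Standardized rate: 0.1600×4.5 + 0.0200×6.4 + 0.3900×12.0 + 0.2500×29.3 + 0.0200×42.3 + 0.0900×77.2 + 0.0700×87.6 = 26.7790 per 1 000.

26.78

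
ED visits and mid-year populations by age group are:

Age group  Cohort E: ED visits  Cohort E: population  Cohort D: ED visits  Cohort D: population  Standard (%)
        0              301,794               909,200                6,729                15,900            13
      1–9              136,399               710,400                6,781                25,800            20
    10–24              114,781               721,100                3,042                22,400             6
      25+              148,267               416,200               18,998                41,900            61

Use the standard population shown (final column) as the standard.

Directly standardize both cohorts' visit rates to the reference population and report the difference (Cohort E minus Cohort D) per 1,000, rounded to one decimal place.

Age-specific rates per 1,000 for Cohort E: 331.934, 192.003, 159.175, 356.240.
For Cohort D: 423.208, 262.829, 135.804, 453.413.
Standard weights: 0.13, 0.20, 0.06, 0.61.
Cohort E: 0.1300×331.934 + 0.2000×192.003 + 0.0600×159.175 + 0.6100×356.240 = 308.4087 per 1,000.
Cohort D: 0.1300×423.208 + 0.2000×262.829 + 0.0600×135.804 + 0.6100×453.413 = 392.3129 per 1,000.
Difference = 308.4087 − 392.3129 = -83.9042.

-83.9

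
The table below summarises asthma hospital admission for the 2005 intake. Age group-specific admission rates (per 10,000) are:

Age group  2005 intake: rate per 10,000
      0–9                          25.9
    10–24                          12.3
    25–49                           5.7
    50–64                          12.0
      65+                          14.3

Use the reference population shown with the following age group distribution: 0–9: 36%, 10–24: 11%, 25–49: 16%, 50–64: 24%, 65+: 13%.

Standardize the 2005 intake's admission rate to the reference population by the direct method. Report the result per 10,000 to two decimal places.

16.33

Standard weights: 0.36, 0.11, 0.16, 0.24, 0.13.
Standardized rate: 0.3600×25.9 + 0.1100×12.3 + 0.1600×5.7 + 0.2400×12.0 + 0.1300×14.3 = 16.3280 per 10,000.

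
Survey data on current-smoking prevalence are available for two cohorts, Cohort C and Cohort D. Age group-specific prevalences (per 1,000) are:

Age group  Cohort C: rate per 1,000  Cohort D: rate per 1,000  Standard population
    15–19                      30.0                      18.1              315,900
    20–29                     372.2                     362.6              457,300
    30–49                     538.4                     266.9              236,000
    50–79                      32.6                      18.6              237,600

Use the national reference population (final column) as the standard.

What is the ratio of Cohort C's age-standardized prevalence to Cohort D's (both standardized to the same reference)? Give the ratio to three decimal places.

1.316

Standard total = 1,246,800; weights = 0.2534, 0.3668, 0.1893, 0.1906.
Cohort C: 0.2534×30.0 + 0.3668×372.2 + 0.1893×538.4 + 0.1906×32.6 = 252.2395 per 1,000.
Cohort D: 0.2534×18.1 + 0.3668×362.6 + 0.1893×266.9 + 0.1906×18.6 = 191.6446 per 1,000.
Ratio = 252.2395 ÷ 191.6446 = 1.31618.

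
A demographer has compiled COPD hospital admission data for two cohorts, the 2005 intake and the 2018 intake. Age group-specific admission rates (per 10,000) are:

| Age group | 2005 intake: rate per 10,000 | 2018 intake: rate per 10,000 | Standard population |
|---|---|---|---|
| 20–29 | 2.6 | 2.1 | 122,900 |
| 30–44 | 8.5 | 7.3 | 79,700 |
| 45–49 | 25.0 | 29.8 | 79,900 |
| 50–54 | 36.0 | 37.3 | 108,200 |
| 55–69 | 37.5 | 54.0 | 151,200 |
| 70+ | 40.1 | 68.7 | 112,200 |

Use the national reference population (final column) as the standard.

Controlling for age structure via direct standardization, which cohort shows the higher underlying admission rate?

2018 intake

Standard total = 654,100; weights = 0.1879, 0.1218, 0.1222, 0.1654, 0.2312, 0.1715.
The 2005 intake: 0.1879×2.6 + 0.1218×8.5 + 0.1222×25.0 + 0.1654×36.0 + 0.2312×37.5 + 0.1715×40.1 = 26.0800 per 10,000.
The 2018 intake: 0.1879×2.1 + 0.1218×7.3 + 0.1222×29.8 + 0.1654×37.3 + 0.2312×54.0 + 0.1715×68.7 = 35.3611 per 10,000.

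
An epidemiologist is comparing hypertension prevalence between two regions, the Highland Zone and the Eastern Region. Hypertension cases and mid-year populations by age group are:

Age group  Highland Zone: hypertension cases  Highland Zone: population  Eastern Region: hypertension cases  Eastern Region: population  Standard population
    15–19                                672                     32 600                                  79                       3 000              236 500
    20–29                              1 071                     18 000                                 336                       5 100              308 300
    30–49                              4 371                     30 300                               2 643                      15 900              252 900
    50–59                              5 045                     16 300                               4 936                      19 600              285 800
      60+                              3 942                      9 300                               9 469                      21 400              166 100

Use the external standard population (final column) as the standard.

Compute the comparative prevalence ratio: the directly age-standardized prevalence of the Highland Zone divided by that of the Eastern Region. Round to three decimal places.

Age-specific rates per 1 000 for the Highland Zone: 20.613, 59.500, 144.257, 309.509, 423.871.
For the Eastern Region: 26.333, 65.882, 166.226, 251.837, 442.477.
Standard total = 1 249 600; weights = 0.1893, 0.2467, 0.2024, 0.2287, 0.1329.
The Highland Zone: 0.1893×20.613 + 0.2467×59.500 + 0.2024×144.257 + 0.2287×309.509 + 0.1329×423.871 = 174.9074 per 1 000.
The Eastern Region: 0.1893×26.333 + 0.2467×65.882 + 0.2024×166.226 + 0.2287×251.837 + 0.1329×442.477 = 171.2935 per 1 000.
Ratio = 174.9074 ÷ 171.2935 = 1.02110.

1.021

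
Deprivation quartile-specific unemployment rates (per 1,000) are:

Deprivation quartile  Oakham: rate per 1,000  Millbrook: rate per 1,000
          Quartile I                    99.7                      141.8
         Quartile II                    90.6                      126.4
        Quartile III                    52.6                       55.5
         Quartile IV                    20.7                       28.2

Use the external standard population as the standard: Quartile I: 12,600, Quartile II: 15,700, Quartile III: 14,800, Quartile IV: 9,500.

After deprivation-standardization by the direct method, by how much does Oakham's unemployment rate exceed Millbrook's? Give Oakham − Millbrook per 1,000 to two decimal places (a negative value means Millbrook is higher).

-22.94

Standard total = 52,600; weights = 0.2395, 0.2985, 0.2814, 0.1806.
Oakham: 0.2395×99.7 + 0.2985×90.6 + 0.2814×52.6 + 0.1806×20.7 = 69.4633 per 1,000.
Millbrook: 0.2395×141.8 + 0.2985×126.4 + 0.2814×55.5 + 0.1806×28.2 = 92.4042 per 1,000.
Difference = 69.4633 − 92.4042 = -22.9409.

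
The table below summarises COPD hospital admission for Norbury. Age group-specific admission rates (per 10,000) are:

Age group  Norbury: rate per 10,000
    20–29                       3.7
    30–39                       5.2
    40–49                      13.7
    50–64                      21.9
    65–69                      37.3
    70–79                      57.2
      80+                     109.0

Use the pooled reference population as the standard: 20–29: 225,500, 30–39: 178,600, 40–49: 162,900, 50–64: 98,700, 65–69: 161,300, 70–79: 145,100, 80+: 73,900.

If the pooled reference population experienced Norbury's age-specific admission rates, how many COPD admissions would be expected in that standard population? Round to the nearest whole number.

Expected COPD admissions = Σ (standard pop × age-specific rate ÷ 10,000)
= 225,500×3.7/10,000 + 178,600×5.2/10,000 + 162,900×13.7/10,000 + 98,700×21.9/10,000 + 161,300×37.3/10,000 + 145,100×57.2/10,000 + 73,900×109.0/10,000
= 83.44 + 92.87 + 223.17 + 216.15 + 601.65 + 829.97 + 805.51 = 2852.76.

2853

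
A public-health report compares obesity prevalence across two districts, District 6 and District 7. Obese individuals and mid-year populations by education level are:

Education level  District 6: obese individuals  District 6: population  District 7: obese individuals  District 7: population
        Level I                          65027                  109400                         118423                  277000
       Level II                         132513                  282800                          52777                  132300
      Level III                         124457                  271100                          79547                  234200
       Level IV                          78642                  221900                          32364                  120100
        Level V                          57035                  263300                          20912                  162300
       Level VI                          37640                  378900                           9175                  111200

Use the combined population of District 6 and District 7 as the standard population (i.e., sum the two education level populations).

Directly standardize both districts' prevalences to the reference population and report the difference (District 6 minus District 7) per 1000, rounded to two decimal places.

89.06

Education-specific rates per 1000 for District 6: 594.397, 468.575, 459.082, 354.403, 216.616, 99.340.
For District 7: 427.520, 398.919, 339.654, 269.475, 128.848, 82.509.
Combined standard total = 2564500; weights = 0.1507, 0.1619, 0.1970, 0.1334, 0.1660, 0.1911.
District 6: 0.1507×594.397 + 0.1619×468.575 + 0.1970×459.082 + 0.1334×354.403 + 0.1660×216.616 + 0.1911×99.340 = 358.0575 per 1000.
District 7: 0.1507×427.520 + 0.1619×398.919 + 0.1970×339.654 + 0.1334×269.475 + 0.1660×128.848 + 0.1911×82.509 = 268.9991 per 1000.
Difference = 358.0575 − 268.9991 = 89.0584.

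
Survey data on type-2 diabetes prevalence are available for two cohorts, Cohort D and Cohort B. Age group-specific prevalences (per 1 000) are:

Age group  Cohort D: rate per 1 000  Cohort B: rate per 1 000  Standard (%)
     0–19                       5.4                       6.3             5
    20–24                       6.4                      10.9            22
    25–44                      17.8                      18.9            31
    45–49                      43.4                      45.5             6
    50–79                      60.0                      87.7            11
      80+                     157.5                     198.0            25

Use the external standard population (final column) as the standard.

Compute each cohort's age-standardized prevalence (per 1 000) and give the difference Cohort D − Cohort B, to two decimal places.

-14.67

Standard weights: 0.05, 0.22, 0.31, 0.06, 0.11, 0.25.
Cohort D: 0.0500×5.4 + 0.2200×6.4 + 0.3100×17.8 + 0.0600×43.4 + 0.1100×60.0 + 0.2500×157.5 = 55.7750 per 1 000.
Cohort B: 0.0500×6.3 + 0.2200×10.9 + 0.3100×18.9 + 0.0600×45.5 + 0.1100×87.7 + 0.2500×198.0 = 70.4490 per 1 000.
Difference = 55.7750 − 70.4490 = -14.6740.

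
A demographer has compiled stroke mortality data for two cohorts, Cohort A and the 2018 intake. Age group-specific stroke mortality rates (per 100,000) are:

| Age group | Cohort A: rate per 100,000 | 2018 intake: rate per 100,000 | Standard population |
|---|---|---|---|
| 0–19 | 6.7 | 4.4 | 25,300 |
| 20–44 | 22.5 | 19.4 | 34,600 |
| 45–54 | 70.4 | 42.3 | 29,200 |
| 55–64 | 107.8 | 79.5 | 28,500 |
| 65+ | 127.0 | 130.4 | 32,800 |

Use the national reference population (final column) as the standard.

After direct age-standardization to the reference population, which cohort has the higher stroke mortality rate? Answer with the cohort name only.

Cohort A

Standard total = 150,400; weights = 0.1682, 0.2301, 0.1941, 0.1895, 0.2181.
Cohort A: 0.1682×6.7 + 0.2301×22.5 + 0.1941×70.4 + 0.1895×107.8 + 0.2181×127.0 = 68.0957 per 100,000.
The 2018 intake: 0.1682×4.4 + 0.2301×19.4 + 0.1941×42.3 + 0.1895×79.5 + 0.2181×130.4 = 56.9188 per 100,000.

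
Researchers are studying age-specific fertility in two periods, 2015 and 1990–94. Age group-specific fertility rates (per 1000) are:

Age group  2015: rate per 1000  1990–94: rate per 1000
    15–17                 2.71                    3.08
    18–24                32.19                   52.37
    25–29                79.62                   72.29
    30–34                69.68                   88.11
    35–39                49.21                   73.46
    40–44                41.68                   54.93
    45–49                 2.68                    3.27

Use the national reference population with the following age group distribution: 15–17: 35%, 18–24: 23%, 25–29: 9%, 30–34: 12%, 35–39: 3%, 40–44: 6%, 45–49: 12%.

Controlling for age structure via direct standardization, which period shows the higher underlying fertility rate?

1990–94

Standard weights: 0.35, 0.23, 0.09, 0.12, 0.03, 0.06, 0.12.
2015: 0.3500×2.71 + 0.2300×32.19 + 0.0900×79.62 + 0.1200×69.68 + 0.0300×49.21 + 0.0600×41.68 + 0.1200×2.68 = 28.1783 per 1000.
1990–94: 0.3500×3.08 + 0.2300×52.37 + 0.0900×72.29 + 0.1200×88.11 + 0.0300×73.46 + 0.0600×54.93 + 0.1200×3.27 = 36.0944 per 1000.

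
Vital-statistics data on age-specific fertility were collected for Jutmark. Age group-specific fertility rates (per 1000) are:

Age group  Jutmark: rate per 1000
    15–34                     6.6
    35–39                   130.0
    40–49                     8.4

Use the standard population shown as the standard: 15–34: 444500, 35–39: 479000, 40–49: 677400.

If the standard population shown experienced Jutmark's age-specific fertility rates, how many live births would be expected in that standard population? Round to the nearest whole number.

70894

Expected live births = Σ (standard pop × age-specific rate ÷ 1000)
= 444500×6.6/1000 + 479000×130.0/1000 + 677400×8.4/1000
= 2933.70 + 62270.00 + 5690.16 = 70893.86.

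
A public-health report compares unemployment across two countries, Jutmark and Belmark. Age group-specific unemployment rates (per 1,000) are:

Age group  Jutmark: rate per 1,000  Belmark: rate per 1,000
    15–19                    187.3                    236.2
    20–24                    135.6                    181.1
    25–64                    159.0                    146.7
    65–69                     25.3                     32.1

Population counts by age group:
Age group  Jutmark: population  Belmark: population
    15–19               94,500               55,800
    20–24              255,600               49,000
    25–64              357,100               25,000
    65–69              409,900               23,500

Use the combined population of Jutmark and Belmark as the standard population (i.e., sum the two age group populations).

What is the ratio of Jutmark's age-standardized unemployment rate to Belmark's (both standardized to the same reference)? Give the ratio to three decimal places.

Combined standard total = 1,270,400; weights = 0.1183, 0.2398, 0.3008, 0.3412.
Jutmark: 0.1183×187.3 + 0.2398×135.6 + 0.3008×159.0 + 0.3412×25.3 = 111.1255 per 1,000.
Belmark: 0.1183×236.2 + 0.2398×181.1 + 0.3008×146.7 + 0.3412×32.1 = 126.4406 per 1,000.
Ratio = 111.1255 ÷ 126.4406 = 0.87888.

0.879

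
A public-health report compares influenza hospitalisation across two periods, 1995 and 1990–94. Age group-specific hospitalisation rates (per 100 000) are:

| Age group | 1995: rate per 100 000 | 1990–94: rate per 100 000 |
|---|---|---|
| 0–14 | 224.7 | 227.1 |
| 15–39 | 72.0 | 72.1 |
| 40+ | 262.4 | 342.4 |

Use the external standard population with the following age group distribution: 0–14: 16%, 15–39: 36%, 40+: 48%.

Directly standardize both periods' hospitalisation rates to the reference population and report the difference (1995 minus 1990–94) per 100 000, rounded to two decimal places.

-38.82

Standard weights: 0.16, 0.36, 0.48.
1995: 0.1600×224.7 + 0.3600×72.0 + 0.4800×262.4 = 187.8240 per 100 000.
1990–94: 0.1600×227.1 + 0.3600×72.1 + 0.4800×342.4 = 226.6440 per 100 000.
Difference = 187.8240 − 226.6440 = -38.8200.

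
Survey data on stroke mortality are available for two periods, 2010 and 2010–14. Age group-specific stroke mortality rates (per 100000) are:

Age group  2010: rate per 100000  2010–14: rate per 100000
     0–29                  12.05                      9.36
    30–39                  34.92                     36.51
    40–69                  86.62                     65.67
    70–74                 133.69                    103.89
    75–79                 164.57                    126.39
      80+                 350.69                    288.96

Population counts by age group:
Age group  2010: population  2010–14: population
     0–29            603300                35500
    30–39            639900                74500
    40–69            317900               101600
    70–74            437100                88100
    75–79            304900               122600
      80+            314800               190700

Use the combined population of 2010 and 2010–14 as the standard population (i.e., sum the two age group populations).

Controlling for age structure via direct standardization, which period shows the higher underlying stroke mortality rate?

Combined standard total = 3230900; weights = 0.1977, 0.2211, 0.1298, 0.1626, 0.1323, 0.1565.
2010: 0.1977×12.05 + 0.2211×34.92 + 0.1298×86.62 + 0.1626×133.69 + 0.1323×164.57 + 0.1565×350.69 = 119.7261 per 100000.
2010–14: 0.1977×9.36 + 0.2211×36.51 + 0.1298×65.67 + 0.1626×103.89 + 0.1323×126.39 + 0.1565×288.96 = 97.2715 per 100000.
The crude rates (105.49 vs 145.97) would put 2010–14 higher, but that reflects its age composition; once standardized to a common age structure, 2010 has the higher underlying rate.

2010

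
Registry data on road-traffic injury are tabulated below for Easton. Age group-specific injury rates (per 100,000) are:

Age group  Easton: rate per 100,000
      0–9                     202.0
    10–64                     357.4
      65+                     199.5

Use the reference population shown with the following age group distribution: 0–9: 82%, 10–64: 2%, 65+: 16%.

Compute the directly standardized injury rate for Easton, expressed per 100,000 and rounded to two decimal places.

Standard weights: 0.82, 0.02, 0.16.
Standardized rate: 0.8200×202.0 + 0.0200×357.4 + 0.1600×199.5 = 204.7080 per 100,000.

204.71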